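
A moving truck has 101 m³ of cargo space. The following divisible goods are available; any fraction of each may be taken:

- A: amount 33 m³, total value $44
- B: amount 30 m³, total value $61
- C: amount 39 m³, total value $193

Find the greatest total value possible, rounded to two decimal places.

Take in order of value per unit:
- C (193/39 per unit): all 39 → value 193, running total 193.00
- B (61/30 per unit): all 30 → value 61, running total 254.00
- A (44/33 per unit): 32 of 33 → value 32×44/33 = 42.6667, running total 296.67
Total 296.67.

296.67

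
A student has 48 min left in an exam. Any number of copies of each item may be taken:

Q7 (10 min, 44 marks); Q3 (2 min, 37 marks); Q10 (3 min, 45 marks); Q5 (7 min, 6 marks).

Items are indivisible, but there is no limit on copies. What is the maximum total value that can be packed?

888 marks

Best value-per-unit is Q3 at 37/2, and filling with it alone uses time 24×2=48. No mix of the others beats 24×37 = 888.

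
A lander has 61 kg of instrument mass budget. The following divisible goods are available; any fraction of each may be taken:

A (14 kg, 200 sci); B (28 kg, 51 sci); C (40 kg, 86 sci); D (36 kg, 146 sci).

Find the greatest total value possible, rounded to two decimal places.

369.65

Take in order of value per unit:
- A (200/14 per unit): all 14 → value 200, running total 200.00
- D (146/36 per unit): all 36 → value 146, running total 346.00
- C (86/40 per unit): 11 of 40 → value 11×86/40 = 23.6500, running total 369.65
Total 369.65.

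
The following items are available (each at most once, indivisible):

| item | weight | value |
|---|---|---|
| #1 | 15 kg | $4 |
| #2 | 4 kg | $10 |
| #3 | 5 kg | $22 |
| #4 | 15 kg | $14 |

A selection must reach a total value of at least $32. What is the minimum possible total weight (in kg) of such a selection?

9

Subsets with value ≥ 32, sorted by total weight:
- #2+#3: weight 9, value 32
- #3+#4: weight 20, value 36
Minimum weight: 9 kg.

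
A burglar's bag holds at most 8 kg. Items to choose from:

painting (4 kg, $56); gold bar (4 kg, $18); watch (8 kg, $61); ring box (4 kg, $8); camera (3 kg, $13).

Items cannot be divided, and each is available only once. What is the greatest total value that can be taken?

Check high-value combinations within 8 kg:
- painting+gold bar: weight 4+4=8, value 56+18=74
- painting+camera: weight 4+3=7, value 56+13=69
- painting+ring box: weight 4+4=8, value 56+8=64
- watch: weight 8, value 61
- painting: weight 4, value 56
Best: $74.

$74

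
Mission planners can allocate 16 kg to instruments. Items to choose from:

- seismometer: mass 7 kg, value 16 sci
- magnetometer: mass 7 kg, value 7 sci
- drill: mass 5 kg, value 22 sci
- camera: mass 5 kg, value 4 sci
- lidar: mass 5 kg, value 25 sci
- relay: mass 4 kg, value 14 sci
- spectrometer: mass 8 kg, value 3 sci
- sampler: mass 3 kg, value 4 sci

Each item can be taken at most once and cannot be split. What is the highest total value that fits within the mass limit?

61 sci

Check high-value combinations within 16 kg:
- drill+lidar+relay: mass 5+5+4=14, value 22+25+14=61
- seismometer+lidar+relay: mass 7+5+4=16, value 16+25+14=55
- seismometer+drill+relay: mass 7+5+4=16, value 16+22+14=52
- drill+lidar+sampler: mass 5+5+3=13, value 22+25+4=51
- drill+camera+lidar: mass 5+5+5=15, value 22+4+25=51
Best: 61 sci.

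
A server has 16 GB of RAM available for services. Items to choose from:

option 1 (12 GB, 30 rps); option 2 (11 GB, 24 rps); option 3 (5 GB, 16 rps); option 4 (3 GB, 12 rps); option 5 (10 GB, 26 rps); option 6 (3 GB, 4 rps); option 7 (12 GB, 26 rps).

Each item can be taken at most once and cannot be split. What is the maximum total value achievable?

42 rps

Check high-value combinations within 16 GB:
- option 1+option 4: memory 12+3=15, value 30+12=42
- option 3+option 5: memory 5+10=15, value 16+26=42
- option 4+option 5+option 6: memory 3+10+3=16, value 12+26+4=42
Best: 42 rps.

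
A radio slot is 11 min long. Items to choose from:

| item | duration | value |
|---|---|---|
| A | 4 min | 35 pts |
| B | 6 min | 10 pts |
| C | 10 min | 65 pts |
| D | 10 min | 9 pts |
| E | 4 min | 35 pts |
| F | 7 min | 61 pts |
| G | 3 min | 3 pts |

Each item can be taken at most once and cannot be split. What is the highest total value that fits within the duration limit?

Check high-value combinations within 11 min:
- A+F: duration 4+7=11, value 35+61=96
- E+F: duration 4+7=11, value 35+61=96
- A+E+G: duration 4+4+3=11, value 35+35+3=73
- A+E: duration 4+4=8, value 35+35=70
- C: duration 10, value 65
Best: 96 pts.

96 pts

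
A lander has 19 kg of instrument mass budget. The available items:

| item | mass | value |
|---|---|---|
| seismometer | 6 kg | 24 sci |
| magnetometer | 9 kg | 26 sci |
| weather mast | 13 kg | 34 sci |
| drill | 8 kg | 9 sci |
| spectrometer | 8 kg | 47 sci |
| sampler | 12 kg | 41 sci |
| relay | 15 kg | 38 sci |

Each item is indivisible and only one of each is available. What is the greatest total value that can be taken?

Check high-value combinations within 19 kg:
- magnetometer+spectrometer: mass 9+8=17, value 26+47=73
- seismometer+spectrometer: mass 6+8=14, value 24+47=71
- seismometer+sampler: mass 6+12=18, value 24+41=65
- seismometer+weather mast: mass 6+13=19, value 24+34=58
- drill+spectrometer: mass 8+8=16, value 9+47=56
Best: 73 sci.

73 sci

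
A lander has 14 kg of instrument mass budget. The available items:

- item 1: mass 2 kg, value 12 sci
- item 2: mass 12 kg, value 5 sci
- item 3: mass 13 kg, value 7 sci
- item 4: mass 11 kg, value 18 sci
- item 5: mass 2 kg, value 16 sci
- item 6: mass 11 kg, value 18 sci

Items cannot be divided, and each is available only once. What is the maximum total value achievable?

34 sci

Check high-value combinations within 14 kg:
- item 4+item 5: mass 11+2=13, value 18+16=34
- item 5+item 6: mass 2+11=13, value 16+18=34
- item 1+item 4: mass 2+11=13, value 12+18=30
- item 1+item 6: mass 2+11=13, value 12+18=30
Best: 34 sci.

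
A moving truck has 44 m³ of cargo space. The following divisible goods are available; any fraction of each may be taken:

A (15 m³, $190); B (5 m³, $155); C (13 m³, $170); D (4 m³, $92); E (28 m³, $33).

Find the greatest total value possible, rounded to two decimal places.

615.25

Take in order of value per unit:
- B (155/5 per unit): all 5 → value 155, running total 155.00
- D (92/4 per unit): all 4 → value 92, running total 247.00
- C (170/13 per unit): all 13 → value 170, running total 417.00
- A (190/15 per unit): all 15 → value 190, running total 607.00
- E (33/28 per unit): 7 of 28 → value 7×33/28 = 8.2500, running total 615.25
Total 615.25.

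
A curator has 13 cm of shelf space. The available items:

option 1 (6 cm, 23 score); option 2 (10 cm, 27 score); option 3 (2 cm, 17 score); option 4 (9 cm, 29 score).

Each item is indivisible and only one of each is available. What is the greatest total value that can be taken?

This is a 0/1 knapsack; check combinations near the capacity.
- option 3+option 4: length 2+9=11, value 17+29=46
- option 2+option 3: length 10+2=12, value 27+17=44
- option 1+option 3: length 6+2=8, value 23+17=40
Best: 46 score.

46 score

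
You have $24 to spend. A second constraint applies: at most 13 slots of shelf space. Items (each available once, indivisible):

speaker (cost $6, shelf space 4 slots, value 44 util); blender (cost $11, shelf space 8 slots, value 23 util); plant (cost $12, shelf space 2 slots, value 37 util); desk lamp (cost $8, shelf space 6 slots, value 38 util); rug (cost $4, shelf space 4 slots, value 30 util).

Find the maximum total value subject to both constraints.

111 util

Feasible sets respecting both limits:
- speaker+plant+rug: cost 22, shelf space 10, value 111
- plant+desk lamp+rug: cost 24, shelf space 12, value 105
- speaker+desk lamp: cost 14, shelf space 10, value 82
- speaker+plant: cost 18, shelf space 6, value 81
Best: 111 util.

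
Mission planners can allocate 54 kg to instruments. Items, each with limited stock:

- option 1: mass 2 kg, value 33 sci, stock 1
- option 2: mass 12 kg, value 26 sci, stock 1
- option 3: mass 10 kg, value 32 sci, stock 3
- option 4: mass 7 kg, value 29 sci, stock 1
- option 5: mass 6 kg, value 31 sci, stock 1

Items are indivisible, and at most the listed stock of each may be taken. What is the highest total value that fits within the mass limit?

Best selections within mass 54 and stock limits:
- 1×option 1 + 3×option 3 + 1×option 4 + 1×option 5: mass 45, value 189
- 1×option 1 + 1×option 2 + 3×option 3 + 1×option 5: mass 50, value 186
- 1×option 1 + 1×option 2 + 3×option 3 + 1×option 4: mass 51, value 184
Best: 189 sci.

189 sci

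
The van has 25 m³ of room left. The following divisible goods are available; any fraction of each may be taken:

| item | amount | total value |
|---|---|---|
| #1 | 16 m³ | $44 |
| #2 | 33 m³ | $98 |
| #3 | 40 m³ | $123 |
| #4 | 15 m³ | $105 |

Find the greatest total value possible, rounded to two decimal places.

135.75

Take in order of value per unit:
- #4 (105/15 per unit): all 15 → value 105, running total 105.00
- #3 (123/40 per unit): 10 of 40 → value 10×123/40 = 30.7500, running total 135.75
Total 135.75.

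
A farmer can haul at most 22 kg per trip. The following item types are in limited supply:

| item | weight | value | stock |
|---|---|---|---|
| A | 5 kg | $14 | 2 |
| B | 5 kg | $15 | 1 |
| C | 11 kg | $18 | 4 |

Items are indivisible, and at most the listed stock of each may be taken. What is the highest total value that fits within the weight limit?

$47

Top feasible selections:
- 1×A + 1×B + 1×C: weight 21, value 47
- 2×A + 1×C: weight 21, value 46
- 2×A + 1×B: weight 15, value 43
- 2×C: weight 22, value 36
Best: $47.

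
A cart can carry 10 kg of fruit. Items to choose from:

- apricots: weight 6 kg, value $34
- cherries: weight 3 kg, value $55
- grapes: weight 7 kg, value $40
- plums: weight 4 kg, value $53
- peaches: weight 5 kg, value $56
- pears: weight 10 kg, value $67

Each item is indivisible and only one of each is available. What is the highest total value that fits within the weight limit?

$111

This is a 0/1 knapsack; check combinations near the capacity.
- cherries+peaches: weight 3+5=8, value 55+56=111
- plums+peaches: weight 4+5=9, value 53+56=109
- cherries+plums: weight 3+4=7, value 55+53=108
- cherries+grapes: weight 3+7=10, value 55+40=95
- apricots+cherries: weight 6+3=9, value 34+55=89
Best: $111.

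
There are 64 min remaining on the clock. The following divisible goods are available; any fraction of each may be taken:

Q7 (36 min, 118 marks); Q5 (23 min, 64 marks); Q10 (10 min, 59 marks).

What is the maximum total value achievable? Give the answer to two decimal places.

Take in order of value per unit:
- Q10 (59/10 per unit): all 10 → value 59, running total 59.00
- Q7 (118/36 per unit): all 36 → value 118, running total 177.00
- Q5 (64/23 per unit): 18 of 23 → value 18×64/23 = 50.0870, running total 227.09
Total 227.09.

227.09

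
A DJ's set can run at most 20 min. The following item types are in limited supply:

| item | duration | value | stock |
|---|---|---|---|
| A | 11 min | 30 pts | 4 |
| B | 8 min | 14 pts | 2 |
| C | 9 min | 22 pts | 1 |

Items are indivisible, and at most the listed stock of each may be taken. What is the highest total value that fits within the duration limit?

Top feasible selections:
- 1×A + 1×C: duration 20, value 52
- 1×A + 1×B: duration 19, value 44
- 1×B + 1×C: duration 17, value 36
Best: 52 pts.

52 pts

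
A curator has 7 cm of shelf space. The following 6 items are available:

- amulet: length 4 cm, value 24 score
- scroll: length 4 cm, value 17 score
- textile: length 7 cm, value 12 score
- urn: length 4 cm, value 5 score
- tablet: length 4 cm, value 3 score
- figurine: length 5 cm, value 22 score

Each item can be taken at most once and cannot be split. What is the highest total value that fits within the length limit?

24 score

Check high-value combinations within 7 cm:
- amulet: length 4, value 24
- figurine: length 5, value 22
- scroll: length 4, value 17
- textile: length 7, value 12
Best: 24 score.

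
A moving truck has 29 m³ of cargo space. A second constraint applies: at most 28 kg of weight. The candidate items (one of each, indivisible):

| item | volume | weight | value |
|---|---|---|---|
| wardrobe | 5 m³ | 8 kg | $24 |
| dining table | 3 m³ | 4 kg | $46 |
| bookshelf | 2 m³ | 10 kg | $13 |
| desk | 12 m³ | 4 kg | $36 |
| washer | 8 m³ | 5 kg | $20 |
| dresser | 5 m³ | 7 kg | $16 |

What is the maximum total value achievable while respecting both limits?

$126

Feasible sets respecting both limits:
- wardrobe+dining table+desk+washer: volume 28, weight 21, value 126
- wardrobe+dining table+desk+dresser: volume 25, weight 23, value 122
- wardrobe+dining table+bookshelf+desk: volume 22, weight 26, value 119
Best: $126.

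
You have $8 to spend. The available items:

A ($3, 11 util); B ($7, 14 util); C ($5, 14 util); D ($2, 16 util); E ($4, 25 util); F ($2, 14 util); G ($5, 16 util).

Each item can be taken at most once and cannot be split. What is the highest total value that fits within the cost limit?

Check high-value combinations within $8:
- D+E+F: cost 2+4+2=8, value 16+25+14=55
- D+E: cost 2+4=6, value 16+25=41
- A+D+F: cost 3+2+2=7, value 11+16+14=41
- E+F: cost 4+2=6, value 25+14=39
- A+E: cost 3+4=7, value 11+25=36
Best: 55 util.

55 util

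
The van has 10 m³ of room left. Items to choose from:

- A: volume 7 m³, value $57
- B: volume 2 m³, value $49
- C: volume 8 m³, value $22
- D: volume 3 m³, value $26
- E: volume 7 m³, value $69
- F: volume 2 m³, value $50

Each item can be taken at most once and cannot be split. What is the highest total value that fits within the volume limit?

Check high-value combinations within 10 m³:
- B+D+F: volume 2+3+2=7, value 49+26+50=125
- E+F: volume 7+2=9, value 69+50=119
- B+E: volume 2+7=9, value 49+69=118
- A+F: volume 7+2=9, value 57+50=107
Best: $125.

$125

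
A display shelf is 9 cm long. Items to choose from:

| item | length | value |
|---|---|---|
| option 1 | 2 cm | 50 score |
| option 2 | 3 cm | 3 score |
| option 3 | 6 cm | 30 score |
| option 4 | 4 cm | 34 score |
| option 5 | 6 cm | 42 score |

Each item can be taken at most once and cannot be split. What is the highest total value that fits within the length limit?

Check high-value combinations within 9 cm:
- option 1+option 5: length 2+6=8, value 50+42=92
- option 1+option 2+option 4: length 2+3+4=9, value 50+3+34=87
- option 1+option 4: length 2+4=6, value 50+34=84
- option 1+option 3: length 2+6=8, value 50+30=80
Best: 92 score.

92 score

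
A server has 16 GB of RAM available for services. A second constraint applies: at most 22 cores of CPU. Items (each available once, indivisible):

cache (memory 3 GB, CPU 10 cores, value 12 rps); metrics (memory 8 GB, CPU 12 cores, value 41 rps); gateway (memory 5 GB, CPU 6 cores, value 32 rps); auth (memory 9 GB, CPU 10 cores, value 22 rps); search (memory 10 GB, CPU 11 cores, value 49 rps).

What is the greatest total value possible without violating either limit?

Feasible sets respecting both limits:
- gateway+search: memory 15, CPU 17, value 81
- metrics+gateway: memory 13, CPU 18, value 73
- cache+search: memory 13, CPU 21, value 61
Best: 81 rps.

81 rps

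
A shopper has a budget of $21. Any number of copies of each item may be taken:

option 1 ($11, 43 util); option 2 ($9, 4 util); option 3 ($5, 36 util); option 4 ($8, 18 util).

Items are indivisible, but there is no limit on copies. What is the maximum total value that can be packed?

144 util

Best value-per-unit is option 3 at 36/5, and filling with it alone uses cost 4×5=20. No mix of the others beats 4×36 = 144.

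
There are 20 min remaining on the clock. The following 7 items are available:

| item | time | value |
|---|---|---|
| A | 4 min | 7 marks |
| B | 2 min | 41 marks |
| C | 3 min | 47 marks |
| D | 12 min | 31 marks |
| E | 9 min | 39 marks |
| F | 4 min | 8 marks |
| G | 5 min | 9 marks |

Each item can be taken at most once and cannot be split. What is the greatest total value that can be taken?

136 marks

Check high-value combinations within 20 min:
- B+C+E+G: time 2+3+9+5=19, value 41+47+39+9=136
- B+C+E+F: time 2+3+9+4=18, value 41+47+39+8=135
- A+B+C+E: time 4+2+3+9=18, value 7+41+47+39=134
- B+C+E: time 2+3+9=14, value 41+47+39=127
Best: 136 marks.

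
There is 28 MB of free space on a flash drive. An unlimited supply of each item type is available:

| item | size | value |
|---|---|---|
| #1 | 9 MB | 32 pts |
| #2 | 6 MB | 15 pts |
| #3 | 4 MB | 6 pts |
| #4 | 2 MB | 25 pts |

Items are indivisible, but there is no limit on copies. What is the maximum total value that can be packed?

350 pts

Best value-per-unit is #4 at 25/2, and filling with it alone uses size 14×2=28. No mix of the others beats 14×25 = 350.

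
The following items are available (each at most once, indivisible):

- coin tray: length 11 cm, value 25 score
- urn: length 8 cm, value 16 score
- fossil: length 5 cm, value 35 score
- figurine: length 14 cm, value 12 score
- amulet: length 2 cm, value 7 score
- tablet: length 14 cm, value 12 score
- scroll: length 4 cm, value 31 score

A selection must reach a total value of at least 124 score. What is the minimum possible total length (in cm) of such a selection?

Subsets with value ≥ 124, sorted by total length:
- coin tray+urn+fossil+figurine+amulet+scroll: length 44, value 126
- coin tray+urn+fossil+amulet+tablet+scroll: length 44, value 126
Minimum length: 44 cm.

44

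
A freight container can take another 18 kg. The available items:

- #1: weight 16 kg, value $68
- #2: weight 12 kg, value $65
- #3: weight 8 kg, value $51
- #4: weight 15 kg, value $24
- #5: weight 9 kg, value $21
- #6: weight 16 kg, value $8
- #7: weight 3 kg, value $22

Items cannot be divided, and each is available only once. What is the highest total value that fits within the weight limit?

Check high-value combinations within 18 kg:
- #2+#7: weight 12+3=15, value 65+22=87
- #3+#7: weight 8+3=11, value 51+22=73
- #3+#5: weight 8+9=17, value 51+21=72
Best: $87.

$87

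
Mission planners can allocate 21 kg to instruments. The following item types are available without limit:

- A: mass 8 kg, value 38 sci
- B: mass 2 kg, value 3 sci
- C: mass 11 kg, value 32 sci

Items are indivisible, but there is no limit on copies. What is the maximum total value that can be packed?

Best value-per-unit is A at 38/8; filling with it alone gives 2×38 = 76.
Optimal mix: 2×A + 2×B → mass 20, value 82.

82 sci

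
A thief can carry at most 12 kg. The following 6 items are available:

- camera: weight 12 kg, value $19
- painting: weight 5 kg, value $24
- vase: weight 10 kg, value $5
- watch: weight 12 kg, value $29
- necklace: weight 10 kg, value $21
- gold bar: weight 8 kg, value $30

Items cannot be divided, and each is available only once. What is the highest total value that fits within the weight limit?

$30

Check high-value combinations within 12 kg:
- gold bar: weight 8, value 30
- watch: weight 12, value 29
- painting: weight 5, value 24
Best: $30.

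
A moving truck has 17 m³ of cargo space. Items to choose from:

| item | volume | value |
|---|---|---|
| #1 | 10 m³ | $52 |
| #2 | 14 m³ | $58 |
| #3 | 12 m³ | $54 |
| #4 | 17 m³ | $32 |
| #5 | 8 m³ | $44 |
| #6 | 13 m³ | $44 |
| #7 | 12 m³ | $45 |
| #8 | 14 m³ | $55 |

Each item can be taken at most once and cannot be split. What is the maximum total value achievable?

$58

Check high-value combinations within 17 m³:
- #2: volume 14, value 58
- #8: volume 14, value 55
- #3: volume 12, value 54
- #1: volume 10, value 52
- #7: volume 12, value 45
Best: $58.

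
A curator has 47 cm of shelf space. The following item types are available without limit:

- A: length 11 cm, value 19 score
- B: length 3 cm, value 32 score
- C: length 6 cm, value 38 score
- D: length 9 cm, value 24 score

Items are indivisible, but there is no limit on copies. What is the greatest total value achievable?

480 score

Best value-per-unit is B at 32/3, and filling with it alone uses length 15×3=45. No mix of the others beats 15×32 = 480.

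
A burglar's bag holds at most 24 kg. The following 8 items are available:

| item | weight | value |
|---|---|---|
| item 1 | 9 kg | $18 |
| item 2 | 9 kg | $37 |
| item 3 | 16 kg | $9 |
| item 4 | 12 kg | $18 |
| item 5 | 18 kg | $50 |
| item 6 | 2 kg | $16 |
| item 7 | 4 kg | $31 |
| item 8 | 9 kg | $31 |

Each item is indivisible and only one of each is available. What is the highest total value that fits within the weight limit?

Check high-value combinations within 24 kg:
- item 2+item 6+item 7+item 8: weight 9+2+4+9=24, value 37+16+31+31=115
- item 1+item 2+item 6+item 7: weight 9+9+2+4=24, value 18+37+16+31=102
- item 2+item 7+item 8: weight 9+4+9=22, value 37+31+31=99
- item 5+item 6+item 7: weight 18+2+4=24, value 50+16+31=97
Best: $115.

$115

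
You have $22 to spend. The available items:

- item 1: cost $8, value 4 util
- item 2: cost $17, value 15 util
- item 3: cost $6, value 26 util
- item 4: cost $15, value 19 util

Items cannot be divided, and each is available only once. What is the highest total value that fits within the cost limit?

Check high-value combinations within $22:
- item 3+item 4: cost 6+15=21, value 26+19=45
- item 1+item 3: cost 8+6=14, value 4+26=30
- item 3: cost 6, value 26
Best: 45 util.

45 util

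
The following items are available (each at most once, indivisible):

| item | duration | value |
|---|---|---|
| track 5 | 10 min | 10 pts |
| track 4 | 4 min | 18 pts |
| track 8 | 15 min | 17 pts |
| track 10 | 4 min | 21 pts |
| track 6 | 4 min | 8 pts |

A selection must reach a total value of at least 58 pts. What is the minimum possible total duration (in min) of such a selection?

27

Subsets with value ≥ 58, sorted by total duration:
- track 4+track 8+track 10+track 6: duration 27, value 64
- track 5+track 4+track 8+track 10: duration 33, value 66
Minimum duration: 27 min.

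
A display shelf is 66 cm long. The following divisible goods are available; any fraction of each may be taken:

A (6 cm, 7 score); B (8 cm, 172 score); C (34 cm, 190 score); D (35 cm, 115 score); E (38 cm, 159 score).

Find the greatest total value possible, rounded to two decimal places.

Take in order of value per unit:
- B (172/8 per unit): all 8 → value 172, running total 172.00
- C (190/34 per unit): all 34 → value 190, running total 362.00
- E (159/38 per unit): 24 of 38 → value 24×159/38 = 100.4211, running total 462.42
Total 462.42.

462.42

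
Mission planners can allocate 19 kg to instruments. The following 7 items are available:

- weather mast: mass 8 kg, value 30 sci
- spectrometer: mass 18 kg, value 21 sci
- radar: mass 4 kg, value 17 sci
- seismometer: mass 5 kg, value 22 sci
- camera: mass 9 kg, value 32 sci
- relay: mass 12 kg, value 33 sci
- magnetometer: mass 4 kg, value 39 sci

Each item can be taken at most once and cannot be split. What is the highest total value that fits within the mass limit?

Check high-value combinations within 19 kg:
- seismometer+camera+magnetometer: mass 5+9+4=18, value 22+32+39=93
- weather mast+seismometer+magnetometer: mass 8+5+4=17, value 30+22+39=91
- radar+camera+magnetometer: mass 4+9+4=17, value 17+32+39=88
Best: 93 sci.

93 sci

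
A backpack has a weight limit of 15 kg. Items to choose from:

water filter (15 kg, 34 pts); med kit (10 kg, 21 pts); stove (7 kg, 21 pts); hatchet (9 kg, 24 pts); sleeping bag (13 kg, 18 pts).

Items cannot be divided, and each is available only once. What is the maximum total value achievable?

34 pts

Check high-value combinations within 15 kg:
- water filter: weight 15, value 34
- hatchet: weight 9, value 24
- stove: weight 7, value 21
- med kit: weight 10, value 21
- sleeping bag: weight 13, value 18
Best: 34 pts.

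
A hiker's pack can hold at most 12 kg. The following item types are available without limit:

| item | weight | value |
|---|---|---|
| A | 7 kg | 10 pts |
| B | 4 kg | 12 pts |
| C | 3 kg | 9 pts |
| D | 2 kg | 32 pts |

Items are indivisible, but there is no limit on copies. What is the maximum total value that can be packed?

Best value-per-unit is D at 32/2, and filling with it alone uses weight 6×2=12. No mix of the others beats 6×32 = 192.

192 pts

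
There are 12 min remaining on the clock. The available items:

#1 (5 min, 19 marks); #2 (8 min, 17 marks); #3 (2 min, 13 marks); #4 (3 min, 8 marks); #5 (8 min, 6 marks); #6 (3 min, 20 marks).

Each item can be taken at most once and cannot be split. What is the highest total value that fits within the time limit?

Check high-value combinations within 12 min:
- #1+#3+#6: time 5+2+3=10, value 19+13+20=52
- #1+#4+#6: time 5+3+3=11, value 19+8+20=47
- #3+#4+#6: time 2+3+3=8, value 13+8+20=41
Best: 52 marks.

52 marks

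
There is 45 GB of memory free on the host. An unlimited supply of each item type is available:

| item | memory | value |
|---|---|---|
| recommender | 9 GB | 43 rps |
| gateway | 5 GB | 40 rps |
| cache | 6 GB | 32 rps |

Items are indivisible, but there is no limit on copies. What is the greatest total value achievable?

360 rps

Best value-per-unit is gateway at 40/5, and filling with it alone uses memory 9×5=45. No mix of the others beats 9×40 = 360.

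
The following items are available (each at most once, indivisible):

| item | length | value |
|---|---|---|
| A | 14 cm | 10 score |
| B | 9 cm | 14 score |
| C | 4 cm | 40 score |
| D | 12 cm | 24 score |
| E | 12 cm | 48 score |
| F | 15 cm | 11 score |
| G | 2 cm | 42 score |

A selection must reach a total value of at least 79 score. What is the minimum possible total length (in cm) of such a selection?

Subsets with value ≥ 79, sorted by total length:
- C+G: length 6, value 82
- E+G: length 14, value 90
- B+C+G: length 15, value 96
Minimum length: 6 cm.

6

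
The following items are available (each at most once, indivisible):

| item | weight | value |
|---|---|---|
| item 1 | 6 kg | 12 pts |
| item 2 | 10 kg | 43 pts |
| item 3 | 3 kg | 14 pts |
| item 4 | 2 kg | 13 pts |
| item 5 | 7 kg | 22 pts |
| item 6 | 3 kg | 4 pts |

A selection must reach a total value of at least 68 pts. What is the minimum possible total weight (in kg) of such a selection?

Subsets with value ≥ 68, sorted by total weight:
- item 2+item 3+item 4: weight 15, value 70
- item 2+item 3+item 4+item 6: weight 18, value 74
Minimum weight: 15 kg.

15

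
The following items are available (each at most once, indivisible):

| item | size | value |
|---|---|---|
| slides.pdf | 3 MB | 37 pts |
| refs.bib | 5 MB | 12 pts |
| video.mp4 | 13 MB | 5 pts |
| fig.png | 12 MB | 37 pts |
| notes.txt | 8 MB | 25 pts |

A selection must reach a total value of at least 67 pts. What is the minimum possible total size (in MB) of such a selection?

15

Subsets with value ≥ 67, sorted by total size:
- slides.pdf+fig.png: size 15, value 74
- slides.pdf+refs.bib+notes.txt: size 16, value 74
Minimum size: 15 MB.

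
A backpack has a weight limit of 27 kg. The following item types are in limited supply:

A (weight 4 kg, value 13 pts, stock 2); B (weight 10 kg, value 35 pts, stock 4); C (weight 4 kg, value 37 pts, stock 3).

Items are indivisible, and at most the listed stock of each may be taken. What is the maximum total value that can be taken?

159 pts

Best selections within weight 27 and stock limits:
- 1×A + 1×B + 3×C: weight 26, value 159
- 1×B + 3×C: weight 22, value 146
- 2×A + 3×C: weight 20, value 137
Best: 159 pts.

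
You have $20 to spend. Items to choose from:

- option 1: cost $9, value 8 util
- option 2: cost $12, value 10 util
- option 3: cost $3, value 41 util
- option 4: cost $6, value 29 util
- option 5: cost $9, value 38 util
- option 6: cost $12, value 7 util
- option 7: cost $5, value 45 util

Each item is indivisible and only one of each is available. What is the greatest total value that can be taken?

124 util

Check high-value combinations within $20:
- option 3+option 5+option 7: cost 3+9+5=17, value 41+38+45=124
- option 3+option 4+option 7: cost 3+6+5=14, value 41+29+45=115
- option 4+option 5+option 7: cost 6+9+5=20, value 29+38+45=112
- option 3+option 4+option 5: cost 3+6+9=18, value 41+29+38=108
Best: 124 util.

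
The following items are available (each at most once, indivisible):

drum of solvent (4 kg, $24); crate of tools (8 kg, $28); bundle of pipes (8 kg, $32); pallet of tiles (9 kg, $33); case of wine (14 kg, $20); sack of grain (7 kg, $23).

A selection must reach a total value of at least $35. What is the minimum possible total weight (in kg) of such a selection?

11

Subsets with value ≥ 35, sorted by total weight:
- drum of solvent+sack of grain: weight 11, value 47
- drum of solvent+bundle of pipes: weight 12, value 56
- drum of solvent+crate of tools: weight 12, value 52
Minimum weight: 11 kg.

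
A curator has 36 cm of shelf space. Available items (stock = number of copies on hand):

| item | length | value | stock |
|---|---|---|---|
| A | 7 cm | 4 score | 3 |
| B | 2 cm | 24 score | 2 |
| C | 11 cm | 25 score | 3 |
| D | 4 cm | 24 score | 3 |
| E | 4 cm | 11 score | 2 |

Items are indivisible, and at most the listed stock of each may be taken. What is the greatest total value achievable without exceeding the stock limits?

Best selections within length 36 and stock limits:
- 2×B + 1×C + 3×D + 2×E: length 35, value 167
- 2×B + 1×C + 3×D + 1×E: length 31, value 156
- 1×A + 2×B + 1×C + 3×D: length 34, value 149
Best: 167 score.

167 score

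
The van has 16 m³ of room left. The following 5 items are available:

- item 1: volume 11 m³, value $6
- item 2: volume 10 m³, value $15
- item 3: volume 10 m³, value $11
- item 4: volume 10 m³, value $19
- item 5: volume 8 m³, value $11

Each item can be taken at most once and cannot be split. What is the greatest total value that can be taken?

Check high-value combinations within 16 m³:
- item 4: volume 10, value 19
- item 2: volume 10, value 15
- item 5: volume 8, value 11
Best: $19.

$19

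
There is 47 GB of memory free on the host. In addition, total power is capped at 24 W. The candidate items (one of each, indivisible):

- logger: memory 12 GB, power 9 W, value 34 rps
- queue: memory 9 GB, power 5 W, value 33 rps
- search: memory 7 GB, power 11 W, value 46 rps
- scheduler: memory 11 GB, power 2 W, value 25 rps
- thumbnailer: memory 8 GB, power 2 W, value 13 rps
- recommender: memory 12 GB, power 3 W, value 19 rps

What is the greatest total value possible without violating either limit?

136 rps

Feasible sets respecting both limits:
- queue+search+scheduler+thumbnailer+recommender: memory 47, power 23, value 136
- queue+search+scheduler+recommender: memory 39, power 21, value 123
- logger+search+scheduler+thumbnailer: memory 38, power 24, value 118
Best: 136 rps.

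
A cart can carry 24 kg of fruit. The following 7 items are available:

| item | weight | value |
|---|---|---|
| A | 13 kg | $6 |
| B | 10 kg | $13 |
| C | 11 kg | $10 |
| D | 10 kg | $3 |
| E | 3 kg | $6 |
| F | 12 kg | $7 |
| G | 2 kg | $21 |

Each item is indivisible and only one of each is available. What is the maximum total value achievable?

Check high-value combinations within 24 kg:
- B+C+G: weight 10+11+2=23, value 13+10+21=44
- B+F+G: weight 10+12+2=24, value 13+7+21=41
- B+E+G: weight 10+3+2=15, value 13+6+21=40
Best: $44.

$44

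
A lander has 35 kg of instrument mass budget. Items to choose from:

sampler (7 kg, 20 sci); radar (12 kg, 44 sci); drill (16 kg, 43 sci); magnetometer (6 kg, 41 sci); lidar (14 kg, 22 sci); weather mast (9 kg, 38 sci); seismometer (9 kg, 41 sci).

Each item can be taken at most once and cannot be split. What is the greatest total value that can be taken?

146 sci

Check high-value combinations within 35 kg:
- sampler+radar+magnetometer+seismometer: mass 7+12+6+9=34, value 20+44+41+41=146
- sampler+radar+magnetometer+weather mast: mass 7+12+6+9=34, value 20+44+41+38=143
- sampler+magnetometer+weather mast+seismometer: mass 7+6+9+9=31, value 20+41+38+41=140
Best: 146 sci.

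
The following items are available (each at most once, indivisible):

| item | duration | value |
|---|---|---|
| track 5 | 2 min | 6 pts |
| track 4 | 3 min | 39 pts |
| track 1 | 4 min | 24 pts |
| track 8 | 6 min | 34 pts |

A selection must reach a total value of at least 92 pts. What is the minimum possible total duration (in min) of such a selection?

13

Subsets with value ≥ 92, sorted by total duration:
- track 4+track 1+track 8: duration 13, value 97
- track 5+track 4+track 1+track 8: duration 15, value 103
Minimum duration: 13 min.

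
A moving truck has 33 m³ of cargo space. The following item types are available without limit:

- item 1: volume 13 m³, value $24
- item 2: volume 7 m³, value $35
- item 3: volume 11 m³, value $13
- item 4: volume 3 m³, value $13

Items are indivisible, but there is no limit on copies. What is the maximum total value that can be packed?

Best value-per-unit is item 2 at 35/7; filling with it alone gives 4×35 = 140.
Optimal mix: 3×item 2 + 4×item 4 → volume 33, value 157.

$157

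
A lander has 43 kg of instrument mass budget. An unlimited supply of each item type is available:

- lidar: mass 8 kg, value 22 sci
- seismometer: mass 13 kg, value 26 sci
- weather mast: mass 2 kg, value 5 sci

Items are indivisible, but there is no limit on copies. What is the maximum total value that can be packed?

115 sci

Best value-per-unit is lidar at 22/8; filling with it alone gives 5×22 = 110.
Optimal mix: 5×lidar + 1×weather mast → mass 42, value 115.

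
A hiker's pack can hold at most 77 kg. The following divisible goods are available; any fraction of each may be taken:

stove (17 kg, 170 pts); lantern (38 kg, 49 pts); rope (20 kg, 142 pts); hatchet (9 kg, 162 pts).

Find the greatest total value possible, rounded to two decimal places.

Take in order of value per unit:
- hatchet (162/9 per unit): all 9 → value 162, running total 162.00
- stove (170/17 per unit): all 17 → value 170, running total 332.00
- rope (142/20 per unit): all 20 → value 142, running total 474.00
- lantern (49/38 per unit): 31 of 38 → value 31×49/38 = 39.9737, running total 513.97
Total 513.97.

513.97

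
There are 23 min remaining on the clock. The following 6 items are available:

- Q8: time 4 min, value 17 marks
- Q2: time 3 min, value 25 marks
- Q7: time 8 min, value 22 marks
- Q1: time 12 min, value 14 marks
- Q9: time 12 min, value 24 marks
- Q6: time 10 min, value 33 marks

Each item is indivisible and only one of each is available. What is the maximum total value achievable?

Check high-value combinations within 23 min:
- Q2+Q7+Q6: time 3+8+10=21, value 25+22+33=80
- Q8+Q2+Q6: time 4+3+10=17, value 17+25+33=75
- Q8+Q7+Q6: time 4+8+10=22, value 17+22+33=72
- Q2+Q7+Q9: time 3+8+12=23, value 25+22+24=71
- Q8+Q2+Q9: time 4+3+12=19, value 17+25+24=66
Best: 80 marks.

80 marks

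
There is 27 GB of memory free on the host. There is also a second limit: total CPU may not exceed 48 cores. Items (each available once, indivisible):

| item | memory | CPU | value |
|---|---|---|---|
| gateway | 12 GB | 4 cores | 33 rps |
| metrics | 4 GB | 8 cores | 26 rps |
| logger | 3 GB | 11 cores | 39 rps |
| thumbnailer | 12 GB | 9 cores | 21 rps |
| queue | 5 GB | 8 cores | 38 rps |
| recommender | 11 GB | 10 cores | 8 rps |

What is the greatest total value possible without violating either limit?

136 rps

Feasible sets respecting both limits:
- gateway+metrics+logger+queue: memory 24, CPU 31, value 136
- metrics+logger+thumbnailer+queue: memory 24, CPU 36, value 124
- metrics+logger+queue+recommender: memory 23, CPU 37, value 111
Best: 136 rps.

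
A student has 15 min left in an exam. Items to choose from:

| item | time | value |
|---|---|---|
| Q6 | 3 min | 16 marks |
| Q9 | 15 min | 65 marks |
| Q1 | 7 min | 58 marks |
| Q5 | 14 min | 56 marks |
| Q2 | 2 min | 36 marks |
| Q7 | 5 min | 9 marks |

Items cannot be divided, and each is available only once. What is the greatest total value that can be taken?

Check high-value combinations within 15 min:
- Q6+Q1+Q2: time 3+7+2=12, value 16+58+36=110
- Q1+Q2+Q7: time 7+2+5=14, value 58+36+9=103
- Q1+Q2: time 7+2=9, value 58+36=94
- Q6+Q1+Q7: time 3+7+5=15, value 16+58+9=83
- Q6+Q1: time 3+7=10, value 16+58=74
Best: 110 marks.

110 marks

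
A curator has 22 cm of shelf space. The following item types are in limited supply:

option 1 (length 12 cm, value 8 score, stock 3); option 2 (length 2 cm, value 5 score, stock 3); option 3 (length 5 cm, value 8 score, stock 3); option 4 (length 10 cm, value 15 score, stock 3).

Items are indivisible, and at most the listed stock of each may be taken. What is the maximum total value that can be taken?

Best selections within length 22 and stock limits:
- 3×option 2 + 3×option 3: length 21, value 39
- 3×option 2 + 1×option 3 + 1×option 4: length 21, value 38
- 1×option 2 + 2×option 3 + 1×option 4: length 22, value 36
Best: 39 score.

39 score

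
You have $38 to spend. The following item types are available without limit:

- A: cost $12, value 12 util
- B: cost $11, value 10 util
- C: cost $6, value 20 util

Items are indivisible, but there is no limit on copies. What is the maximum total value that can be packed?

120 util

Best value-per-unit is C at 20/6, and filling with it alone uses cost 6×6=36. No mix of the others beats 6×20 = 120.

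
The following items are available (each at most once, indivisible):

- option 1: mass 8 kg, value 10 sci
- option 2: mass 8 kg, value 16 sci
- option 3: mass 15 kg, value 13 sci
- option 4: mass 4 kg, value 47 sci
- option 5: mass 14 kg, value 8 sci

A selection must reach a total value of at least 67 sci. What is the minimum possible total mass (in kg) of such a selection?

20

Subsets with value ≥ 67, sorted by total mass:
- option 1+option 2+option 4: mass 20, value 73
- option 2+option 4+option 5: mass 26, value 71
- option 2+option 3+option 4: mass 27, value 76
- option 1+option 3+option 4: mass 27, value 70
Minimum mass: 20 kg.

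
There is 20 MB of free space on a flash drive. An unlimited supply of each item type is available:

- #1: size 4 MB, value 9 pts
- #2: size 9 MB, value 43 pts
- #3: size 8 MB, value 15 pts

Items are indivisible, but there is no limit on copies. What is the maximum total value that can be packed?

86 pts

Best value-per-unit is #2 at 43/9, and filling with it alone uses size 2×9=18. No mix of the others beats 2×43 = 86.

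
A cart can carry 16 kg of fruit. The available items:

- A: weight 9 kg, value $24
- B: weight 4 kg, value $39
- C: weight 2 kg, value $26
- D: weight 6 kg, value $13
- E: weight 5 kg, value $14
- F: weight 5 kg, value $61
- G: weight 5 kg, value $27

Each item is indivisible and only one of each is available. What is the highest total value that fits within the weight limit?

$153

Check high-value combinations within 16 kg:
- B+C+F+G: weight 4+2+5+5=16, value 39+26+61+27=153
- B+C+E+F: weight 4+2+5+5=16, value 39+26+14+61=140
- B+F+G: weight 4+5+5=14, value 39+61+27=127
- B+C+F: weight 4+2+5=11, value 39+26+61=126
- C+F+G: weight 2+5+5=12, value 26+61+27=114
Best: $153.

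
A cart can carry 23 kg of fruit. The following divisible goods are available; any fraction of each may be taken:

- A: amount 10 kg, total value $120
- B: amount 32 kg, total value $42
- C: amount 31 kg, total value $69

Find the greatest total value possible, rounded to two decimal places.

148.94

Take in order of value per unit:
- A (120/10 per unit): all 10 → value 120, running total 120.00
- C (69/31 per unit): 13 of 31 → value 13×69/31 = 28.9355, running total 148.94
Total 148.94.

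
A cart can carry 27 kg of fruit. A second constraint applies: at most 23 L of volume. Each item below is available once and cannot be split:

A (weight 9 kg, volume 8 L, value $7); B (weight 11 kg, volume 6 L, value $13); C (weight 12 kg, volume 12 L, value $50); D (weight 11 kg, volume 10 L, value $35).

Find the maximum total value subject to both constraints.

Feasible sets respecting both limits:
- C+D: weight 23, volume 22, value 85
- B+C: weight 23, volume 18, value 63
- A+C: weight 21, volume 20, value 57
Best: $85.

$85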